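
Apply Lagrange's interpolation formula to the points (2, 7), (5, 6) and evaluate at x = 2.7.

Lagrange interpolation formula:
P(x) = Σ yᵢ × Lᵢ(x)
where Lᵢ(x) = Π_{j≠i} (x - xⱼ)/(xᵢ - xⱼ)

L_0(2.7) = (2.7 - 5)/(2 - 5) = 0.766667
L_1(2.7) = (2.7 - 2)/(5 - 2) = 0.233333

P(2.7) = 7×L_0(2.7) + 6×L_1(2.7)
P(2.7) = 6.766667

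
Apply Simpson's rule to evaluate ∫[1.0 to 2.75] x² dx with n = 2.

f(x) = x²
a = 1.0, b = 2.75, n = 2
h = (b - a)/n = 0.875000

Simpson's rule: (h/3)[f(x₀) + 4f(x₁) + 2f(x₂) + ... + f(xₙ)]

x_0 = 1.0000, f(x_0) = 1.000000, coefficient = 1
x_1 = 1.8750, f(x_1) = 3.515625, coefficient = 4
x_2 = 2.7500, f(x_2) = 7.562500, coefficient = 1

I ≈ (0.875000/3) × 22.625000 = 6.598958
Exact value: 6.598958
Error: 0.000000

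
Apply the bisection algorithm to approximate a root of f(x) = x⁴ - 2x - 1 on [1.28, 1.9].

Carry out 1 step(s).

f(x) = x⁴ - 2x - 1
Initial interval: [1.28, 1.9]

Iteration 1:
  c_1 = (1.280000 + 1.900000)/2 = 1.590000
  f(c_1) = f(1.590000) = 2.211290
  f(a) × f(c) < 0, new interval: [1.280000, 1.590000]

After 1 iteration(s), the approximation is c_1 = 1.590000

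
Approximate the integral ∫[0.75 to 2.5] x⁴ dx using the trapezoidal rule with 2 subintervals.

f(x) = x⁴
a = 0.75, b = 2.5, n = 2
h = (b - a)/n = 0.875000

Trapezoidal rule: (h/2)[f(x₀) + 2f(x₁) + 2f(x₂) + ... + f(xₙ)]

x_0 = 0.7500, f(x_0) = 0.316406, coefficient = 1
x_1 = 1.6250, f(x_1) = 6.972900, coefficient = 2
x_2 = 2.5000, f(x_2) = 39.062500, coefficient = 1

I ≈ (0.875000/2) × 53.324707 = 23.329559
Exact value: 19.483789
Error: 3.845770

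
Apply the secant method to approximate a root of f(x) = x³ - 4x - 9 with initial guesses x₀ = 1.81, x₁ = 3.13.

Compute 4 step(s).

f(x) = x³ - 4x - 9
x₀ = 1.81, x₁ = 3.13

Secant formula: x_{n+1} = x_n - f(x_n)(x_n - x_{n-1})/(f(x_n) - f(x_{n-1}))

Iteration 1:
  f(1.810000) = -10.310259
  f(3.130000) = 9.144297
  x_2 = 3.130000 - 9.144297×(3.130000 - 1.810000)/(9.144297 - (-10.310259))
       = 2.509556
Iteration 2:
  f(3.130000) = 9.144297
  f(2.509556) = -3.233371
  x_3 = 2.509556 - (-3.233371)×(2.509556 - 3.130000)/(-3.233371 - 9.144297)
       = 2.671632
Iteration 3:
  f(2.509556) = -3.233371
  f(2.671632) = -0.617443
  x_4 = 2.671632 - (-0.617443)×(2.671632 - 2.509556)/(-0.617443 - (-3.233371))
       = 2.709887
Iteration 4:
  f(2.671632) = -0.617443
  f(2.709887) = 0.060475
  x_5 = 2.709887 - 0.060475×(2.709887 - 2.671632)/(0.060475 - (-0.617443))
       = 2.706474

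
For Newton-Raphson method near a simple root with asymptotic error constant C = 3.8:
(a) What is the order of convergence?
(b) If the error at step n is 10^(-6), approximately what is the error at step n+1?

(a) Newton-Raphson has quadratic (order 2) convergence near simple roots.
    This means |e_{n+1}| ≈ C|e_n|².

(b) With |e_n| = 10^(-6) and C = 3.8:
    |e_{n+1}| ≈ 3.8 × (10^(-6))² = 3.8 × 10^(-12)

(a) 2 (quadratic); (b) |e_{n+1}| ≈ 3.800e-12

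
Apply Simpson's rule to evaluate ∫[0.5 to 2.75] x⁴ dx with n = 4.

f(x) = x⁴
a = 0.5, b = 2.75, n = 4
h = (b - a)/n = 0.562500

Simpson's rule: (h/3)[f(x₀) + 4f(x₁) + 2f(x₂) + ... + f(xₙ)]

x_0 = 0.5000, f(x_0) = 0.062500, coefficient = 1
x_1 = 1.0625, f(x_1) = 1.274429, coefficient = 4
x_2 = 1.6250, f(x_2) = 6.972900, coefficient = 2
x_3 = 2.1875, f(x_3) = 22.897720, coefficient = 4
x_4 = 2.7500, f(x_4) = 57.191406, coefficient = 1

I ≈ (0.562500/3) × 167.888306 = 31.479057
Exact value: 31.449023
Error: 0.030034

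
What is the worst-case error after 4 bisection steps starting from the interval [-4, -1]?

Bisection error bound: |error| ≤ (b-a)/2^n
|error| ≤ (-1 - (-4))/2^4 = 3/2^4
|error| ≤ 0.1875000000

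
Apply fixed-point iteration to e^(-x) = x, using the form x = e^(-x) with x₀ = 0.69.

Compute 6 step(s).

Equation: e^(-x) = x
Fixed-point form: x = e^(-x)
x₀ = 0.69

x_1 = g(0.690000) = 0.501576
x_2 = g(0.501576) = 0.605575
x_3 = g(0.605575) = 0.545760
x_4 = g(0.545760) = 0.579401
x_5 = g(0.579401) = 0.560234
x_6 = g(0.560234) = 0.571076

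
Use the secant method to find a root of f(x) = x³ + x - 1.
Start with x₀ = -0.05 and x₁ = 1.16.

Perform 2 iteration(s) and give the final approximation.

f(x) = x³ + x - 1
x₀ = -0.05, x₁ = 1.16

Secant formula: x_{n+1} = x_n - f(x_n)(x_n - x_{n-1})/(f(x_n) - f(x_{n-1}))

Iteration 1:
  f(-0.050000) = -1.050125
  f(1.160000) = 1.720896
  x_2 = 1.160000 - 1.720896×(1.160000 - (-0.050000))/(1.720896 - (-1.050125))
       = 0.408550
Iteration 2:
  f(1.160000) = 1.720896
  f(0.408550) = -0.523258
  x_3 = 0.408550 - (-0.523258)×(0.408550 - 1.160000)/(-0.523258 - 1.720896)
       = 0.583762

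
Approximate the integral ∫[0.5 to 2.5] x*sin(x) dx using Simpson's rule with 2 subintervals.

f(x) = x*sin(x)
a = 0.5, b = 2.5, n = 2
h = (b - a)/n = 1.000000

Simpson's rule: (h/3)[f(x₀) + 4f(x₁) + 2f(x₂) + ... + f(xₙ)]

x_0 = 0.5000, f(x_0) = 0.239713, coefficient = 1
x_1 = 1.5000, f(x_1) = 1.496242, coefficient = 4
x_2 = 2.5000, f(x_2) = 1.496180, coefficient = 1

I ≈ (1.000000/3) × 7.720863 = 2.573621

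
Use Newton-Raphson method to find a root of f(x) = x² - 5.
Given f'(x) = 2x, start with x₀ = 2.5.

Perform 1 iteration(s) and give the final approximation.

f(x) = x² - 5
f'(x) = 2x
x₀ = 2.5

Newton-Raphson formula: x_{n+1} = x_n - f(x_n)/f'(x_n)

Iteration 1:
  f(2.500000) = 1.250000
  f'(2.500000) = 5.000000
  x_1 = 2.500000 - 1.250000/5.000000 = 2.250000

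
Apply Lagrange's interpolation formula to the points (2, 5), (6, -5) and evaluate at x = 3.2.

Lagrange interpolation formula:
P(x) = Σ yᵢ × Lᵢ(x)
where Lᵢ(x) = Π_{j≠i} (x - xⱼ)/(xᵢ - xⱼ)

L_0(3.2) = (3.2 - 6)/(2 - 6) = 0.700000
L_1(3.2) = (3.2 - 2)/(6 - 2) = 0.300000

P(3.2) = 5×L_0(3.2) + (-5)×L_1(3.2)
P(3.2) = 2.000000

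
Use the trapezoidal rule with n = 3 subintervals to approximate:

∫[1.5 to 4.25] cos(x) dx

f(x) = cos(x)
a = 1.5, b = 4.25, n = 3
h = (b - a)/n = 0.916667

Trapezoidal rule: (h/2)[f(x₀) + 2f(x₁) + 2f(x₂) + ... + f(xₙ)]

x_0 = 1.5000, f(x_0) = 0.070737, coefficient = 1
x_1 = 2.4167, f(x_1) = -0.748549, coefficient = 2
x_2 = 3.3333, f(x_2) = -0.981674, coefficient = 2
x_3 = 4.2500, f(x_3) = -0.446087, coefficient = 1

I ≈ (0.916667/2) × -3.835795 = -1.758073
Exact value: -1.892484
Error: 0.134411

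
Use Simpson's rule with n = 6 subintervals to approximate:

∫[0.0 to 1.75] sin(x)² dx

f(x) = sin(x)²
a = 0.0, b = 1.75, n = 6
h = (b - a)/n = 0.291667

Simpson's rule: (h/3)[f(x₀) + 4f(x₁) + 2f(x₂) + ... + f(xₙ)]

x_0 = 0.0000, f(x_0) = 0.000000, coefficient = 1
x_1 = 0.2917, f(x_1) = 0.082684, coefficient = 4
x_2 = 0.5833, f(x_2) = 0.303391, coefficient = 2
x_3 = 0.8750, f(x_3) = 0.589123, coefficient = 4
x_4 = 1.1667, f(x_4) = 0.845379, coefficient = 2
x_5 = 1.4583, f(x_5) = 0.987405, coefficient = 4
x_6 = 1.7500, f(x_6) = 0.968228, coefficient = 1

I ≈ (0.291667/3) × 9.902619 = 0.962755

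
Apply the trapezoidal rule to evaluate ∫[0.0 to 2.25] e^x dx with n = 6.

f(x) = e^x
a = 0.0, b = 2.25, n = 6
h = (b - a)/n = 0.375000

Trapezoidal rule: (h/2)[f(x₀) + 2f(x₁) + 2f(x₂) + ... + f(xₙ)]

x_0 = 0.0000, f(x_0) = 1.000000, coefficient = 1
x_1 = 0.3750, f(x_1) = 1.454991, coefficient = 2
x_2 = 0.7500, f(x_2) = 2.117000, coefficient = 2
x_3 = 1.1250, f(x_3) = 3.080217, coefficient = 2
x_4 = 1.5000, f(x_4) = 4.481689, coefficient = 2
x_5 = 1.8750, f(x_5) = 6.520819, coefficient = 2
x_6 = 2.2500, f(x_6) = 9.487736, coefficient = 1

I ≈ (0.375000/2) × 45.797169 = 8.586969
Exact value: 8.487736
Error: 0.099233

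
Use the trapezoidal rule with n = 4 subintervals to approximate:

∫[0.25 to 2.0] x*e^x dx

f(x) = x*e^x
a = 0.25, b = 2.0, n = 4
h = (b - a)/n = 0.437500

Trapezoidal rule: (h/2)[f(x₀) + 2f(x₁) + 2f(x₂) + ... + f(xₙ)]

x_0 = 0.2500, f(x_0) = 0.321006, coefficient = 1
x_1 = 0.6875, f(x_1) = 1.367257, coefficient = 2
x_2 = 1.1250, f(x_2) = 3.465244, coefficient = 2
x_3 = 1.5625, f(x_3) = 7.454271, coefficient = 2
x_4 = 2.0000, f(x_4) = 14.778112, coefficient = 1

I ≈ (0.437500/2) × 39.672662 = 8.678395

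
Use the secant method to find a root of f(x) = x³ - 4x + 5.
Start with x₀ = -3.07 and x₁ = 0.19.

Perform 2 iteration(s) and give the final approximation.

f(x) = x³ - 4x + 5
x₀ = -3.07, x₁ = 0.19

Secant formula: x_{n+1} = x_n - f(x_n)(x_n - x_{n-1})/(f(x_n) - f(x_{n-1}))

Iteration 1:
  f(-3.070000) = -11.654443
  f(0.190000) = 4.246859
  x_2 = 0.190000 - 4.246859×(0.190000 - (-3.070000))/(4.246859 - (-11.654443))
       = -0.680668
Iteration 2:
  f(0.190000) = 4.246859
  f(-0.680668) = 7.407313
  x_3 = -0.680668 - 7.407313×(-0.680668 - 0.190000)/(7.407313 - 4.246859)
       = 1.359960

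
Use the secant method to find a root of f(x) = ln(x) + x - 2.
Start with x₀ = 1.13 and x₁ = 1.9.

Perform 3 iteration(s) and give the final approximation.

f(x) = ln(x) + x - 2
x₀ = 1.13, x₁ = 1.9

Secant formula: x_{n+1} = x_n - f(x_n)(x_n - x_{n-1})/(f(x_n) - f(x_{n-1}))

Iteration 1:
  f(1.130000) = -0.747782
  f(1.900000) = 0.541854
  x_2 = 1.900000 - 0.541854×(1.900000 - 1.130000)/(0.541854 - (-0.747782))
       = 1.576477
Iteration 2:
  f(1.900000) = 0.541854
  f(1.576477) = 0.031669
  x_3 = 1.576477 - 0.031669×(1.576477 - 1.900000)/(0.031669 - 0.541854)
       = 1.556394
Iteration 3:
  f(1.576477) = 0.031669
  f(1.556394) = -0.001234
  x_4 = 1.556394 - (-0.001234)×(1.556394 - 1.576477)/(-0.001234 - 0.031669)
       = 1.557147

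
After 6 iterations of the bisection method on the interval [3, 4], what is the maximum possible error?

Bisection error bound: |error| ≤ (b-a)/2^n
|error| ≤ (4 - 3)/2^6 = 1/2^6
|error| ≤ 0.0156250000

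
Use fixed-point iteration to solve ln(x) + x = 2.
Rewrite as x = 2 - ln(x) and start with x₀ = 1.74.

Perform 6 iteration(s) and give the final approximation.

Equation: ln(x) + x = 2
Fixed-point form: x = 2 - ln(x)
x₀ = 1.74

x_1 = g(1.740000) = 1.446115
x_2 = g(1.446115) = 1.631119
x_3 = g(1.631119) = 1.510733
x_4 = g(1.510733) = 1.587405
x_5 = g(1.587405) = 1.537900
x_6 = g(1.537900) = 1.569582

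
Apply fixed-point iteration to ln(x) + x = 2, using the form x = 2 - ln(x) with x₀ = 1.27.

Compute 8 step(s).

Equation: ln(x) + x = 2
Fixed-point form: x = 2 - ln(x)
x₀ = 1.27

x_1 = g(1.270000) = 1.760983
x_2 = g(1.760983) = 1.434128
x_3 = g(1.434128) = 1.639443
x_4 = g(1.639443) = 1.505643
x_5 = g(1.505643) = 1.590780
x_6 = g(1.590780) = 1.535776
x_7 = g(1.535776) = 1.570964
x_8 = g(1.570964) = 1.548310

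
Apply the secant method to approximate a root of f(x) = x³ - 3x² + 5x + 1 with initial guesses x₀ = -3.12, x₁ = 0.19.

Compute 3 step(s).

f(x) = x³ - 3x² + 5x + 1
x₀ = -3.12, x₁ = 0.19

Secant formula: x_{n+1} = x_n - f(x_n)(x_n - x_{n-1})/(f(x_n) - f(x_{n-1}))

Iteration 1:
  f(-3.120000) = -74.174528
  f(0.190000) = 1.848559
  x_2 = 0.190000 - 1.848559×(0.190000 - (-3.120000))/(1.848559 - (-74.174528))
       = 0.109515
Iteration 2:
  f(0.190000) = 1.848559
  f(0.109515) = 1.512907
  x_3 = 0.109515 - 1.512907×(0.109515 - 0.190000)/(1.512907 - 1.848559)
       = -0.253262
Iteration 3:
  f(0.109515) = 1.512907
  f(-0.253262) = -0.474977
  x_4 = -0.253262 - (-0.474977)×(-0.253262 - 0.109515)/(-0.474977 - 1.512907)
       = -0.166581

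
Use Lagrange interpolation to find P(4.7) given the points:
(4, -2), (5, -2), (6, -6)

Lagrange interpolation formula:
P(x) = Σ yᵢ × Lᵢ(x)
where Lᵢ(x) = Π_{j≠i} (x - xⱼ)/(xᵢ - xⱼ)

L_0(4.7) = (4.7 - 5)/(4 - 5) × (4.7 - 6)/(4 - 6) = 0.195000
L_1(4.7) = (4.7 - 4)/(5 - 4) × (4.7 - 6)/(5 - 6) = 0.910000
L_2(4.7) = (4.7 - 4)/(6 - 4) × (4.7 - 5)/(6 - 5) = -0.105000

P(4.7) = (-2)×L_0(4.7) + (-2)×L_1(4.7) + (-6)×L_2(4.7)
P(4.7) = -1.580000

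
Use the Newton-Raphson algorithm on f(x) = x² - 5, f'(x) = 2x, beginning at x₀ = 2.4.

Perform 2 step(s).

f(x) = x² - 5
f'(x) = 2x
x₀ = 2.4

Newton-Raphson formula: x_{n+1} = x_n - f(x_n)/f'(x_n)

Iteration 1:
  f(2.400000) = 0.760000
  f'(2.400000) = 4.800000
  x_1 = 2.400000 - 0.760000/4.800000 = 2.241667
Iteration 2:
  f(2.241667) = 0.025069
  f'(2.241667) = 4.483333
  x_2 = 2.241667 - 0.025069/4.483333 = 2.236075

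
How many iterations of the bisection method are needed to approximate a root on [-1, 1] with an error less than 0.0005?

We need (b-a)/2^n ≤ 0.0005
(1 - (-1))/2^n ≤ 0.0005
2/2^n ≤ 0.0005
2^n ≥ 4000
n ≥ log₂(4000) = 11.97
n ≥ 12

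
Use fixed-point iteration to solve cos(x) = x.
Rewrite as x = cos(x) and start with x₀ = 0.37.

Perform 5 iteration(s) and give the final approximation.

Equation: cos(x) = x
Fixed-point form: x = cos(x)
x₀ = 0.37

x_1 = g(0.370000) = 0.932327
x_2 = g(0.932327) = 0.595967
x_3 = g(0.595967) = 0.827606
x_4 = g(0.827606) = 0.676640
x_5 = g(0.676640) = 0.779681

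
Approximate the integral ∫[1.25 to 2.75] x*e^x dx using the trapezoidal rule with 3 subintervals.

f(x) = x*e^x
a = 1.25, b = 2.75, n = 3
h = (b - a)/n = 0.500000

Trapezoidal rule: (h/2)[f(x₀) + 2f(x₁) + 2f(x₂) + ... + f(xₙ)]

x_0 = 1.2500, f(x_0) = 4.362929, coefficient = 1
x_1 = 1.7500, f(x_1) = 10.070555, coefficient = 2
x_2 = 2.2500, f(x_2) = 21.347406, coefficient = 2
x_3 = 2.7500, f(x_3) = 43.017238, coefficient = 1

I ≈ (0.500000/2) × 110.216087 = 27.554022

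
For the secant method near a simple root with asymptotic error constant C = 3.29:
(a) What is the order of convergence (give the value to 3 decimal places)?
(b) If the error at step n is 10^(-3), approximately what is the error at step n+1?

(a) Secant method has superlinear convergence with order φ = (1+√5)/2 ≈ 1.618.
    This means |e_{n+1}| ≈ C|e_n|^1.618.

(b) With |e_n| = 10^(-3) and C = 3.29:
    |e_{n+1}| ≈ 3.29 × (10^(-3))^1.618 = 3.29 × 10^(-4.85)

(a) ≈ 1.618 (golden ratio); (b) |e_{n+1}| ≈ 4.604e-05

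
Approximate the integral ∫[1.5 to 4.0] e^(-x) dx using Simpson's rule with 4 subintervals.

f(x) = e^(-x)
a = 1.5, b = 4.0, n = 4
h = (b - a)/n = 0.625000

Simpson's rule: (h/3)[f(x₀) + 4f(x₁) + 2f(x₂) + ... + f(xₙ)]

x_0 = 1.5000, f(x_0) = 0.223130, coefficient = 1
x_1 = 2.1250, f(x_1) = 0.119433, coefficient = 4
x_2 = 2.7500, f(x_2) = 0.063928, coefficient = 2
x_3 = 3.3750, f(x_3) = 0.034218, coefficient = 4
x_4 = 4.0000, f(x_4) = 0.018316, coefficient = 1

I ≈ (0.625000/3) × 0.983906 = 0.204980
Exact value: 0.204815
Error: 0.000166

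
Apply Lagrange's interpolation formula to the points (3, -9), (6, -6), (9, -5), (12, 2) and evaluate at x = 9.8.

Lagrange interpolation formula:
P(x) = Σ yᵢ × Lᵢ(x)
where Lᵢ(x) = Π_{j≠i} (x - xⱼ)/(xᵢ - xⱼ)

L_0(9.8) = (9.8 - 6)/(3 - 6) × (9.8 - 9)/(3 - 9) × (9.8 - 12)/(3 - 12) = 0.041284
L_1(9.8) = (9.8 - 3)/(6 - 3) × (9.8 - 9)/(6 - 9) × (9.8 - 12)/(6 - 12) = -0.221630
L_2(9.8) = (9.8 - 3)/(9 - 3) × (9.8 - 6)/(9 - 6) × (9.8 - 12)/(9 - 12) = 1.052741
L_3(9.8) = (9.8 - 3)/(12 - 3) × (9.8 - 6)/(12 - 6) × (9.8 - 9)/(12 - 9) = 0.127605

P(9.8) = (-9)×L_0(9.8) + (-6)×L_1(9.8) + (-5)×L_2(9.8) + 2×L_3(9.8)
P(9.8) = -4.050272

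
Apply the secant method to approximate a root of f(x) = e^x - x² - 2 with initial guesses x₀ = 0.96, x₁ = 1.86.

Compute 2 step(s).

f(x) = e^x - x² - 2
x₀ = 0.96, x₁ = 1.86

Secant formula: x_{n+1} = x_n - f(x_n)(x_n - x_{n-1})/(f(x_n) - f(x_{n-1}))

Iteration 1:
  f(0.960000) = -0.309904
  f(1.860000) = 0.964137
  x_2 = 1.860000 - 0.964137×(1.860000 - 0.960000)/(0.964137 - (-0.309904))
       = 1.178920
Iteration 2:
  f(1.860000) = 0.964137
  f(1.178920) = -0.138991
  x_3 = 1.178920 - (-0.138991)×(1.178920 - 1.860000)/(-0.138991 - 0.964137)
       = 1.264734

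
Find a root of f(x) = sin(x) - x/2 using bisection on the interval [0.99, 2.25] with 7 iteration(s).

f(x) = sin(x) - x/2
Initial interval: [0.99, 2.25]

Iteration 1:
  c_1 = (0.990000 + 2.250000)/2 = 1.620000
  f(c_1) = f(1.620000) = 0.188790
  f(a) × f(c) ≥ 0, new interval: [1.620000, 2.250000]
Iteration 2:
  c_2 = (1.620000 + 2.250000)/2 = 1.935000
  f(c_2) = f(1.935000) = -0.033092
  f(a) × f(c) < 0, new interval: [1.620000, 1.935000]
Iteration 3:
  c_3 = (1.620000 + 1.935000)/2 = 1.777500
  f(c_3) = f(1.777500) = 0.089963
  f(a) × f(c) ≥ 0, new interval: [1.777500, 1.935000]
Iteration 4:
  c_4 = (1.777500 + 1.935000)/2 = 1.856250
  f(c_4) = f(1.856250) = 0.031409
  f(a) × f(c) ≥ 0, new interval: [1.856250, 1.935000]
Iteration 5:
  c_5 = (1.856250 + 1.935000)/2 = 1.895625
  f(c_5) = f(1.895625) = -0.000107
  f(a) × f(c) < 0, new interval: [1.856250, 1.895625]
Iteration 6:
  c_6 = (1.856250 + 1.895625)/2 = 1.875938
  f(c_6) = f(1.875938) = 0.015836
  f(a) × f(c) ≥ 0, new interval: [1.875938, 1.895625]
Iteration 7:
  c_7 = (1.875938 + 1.895625)/2 = 1.885781
  f(c_7) = f(1.885781) = 0.007910
  f(a) × f(c) ≥ 0, new interval: [1.885781, 1.895625]

After 7 iteration(s), the approximation is c_7 = 1.885781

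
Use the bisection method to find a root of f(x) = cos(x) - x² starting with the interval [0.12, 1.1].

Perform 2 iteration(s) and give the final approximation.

f(x) = cos(x) - x²
Initial interval: [0.12, 1.1]

Iteration 1:
  c_1 = (0.120000 + 1.100000)/2 = 0.610000
  f(c_1) = f(0.610000) = 0.447548
  f(a) × f(c) ≥ 0, new interval: [0.610000, 1.100000]
Iteration 2:
  c_2 = (0.610000 + 1.100000)/2 = 0.855000
  f(c_2) = f(0.855000) = -0.074806
  f(a) × f(c) < 0, new interval: [0.610000, 0.855000]

After 2 iteration(s), the approximation is c_2 = 0.855000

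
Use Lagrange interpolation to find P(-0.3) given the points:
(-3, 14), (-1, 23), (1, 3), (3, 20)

Lagrange interpolation formula:
P(x) = Σ yᵢ × Lᵢ(x)
where Lᵢ(x) = Π_{j≠i} (x - xⱼ)/(xᵢ - xⱼ)

L_0(-0.3) = (-0.3 - (-1))/(-3 - (-1)) × (-0.3 - 1)/(-3 - 1) × (-0.3 - 3)/(-3 - 3) = -0.062562
L_1(-0.3) = (-0.3 - (-3))/(-1 - (-3)) × (-0.3 - 1)/(-1 - 1) × (-0.3 - 3)/(-1 - 3) = 0.723938
L_2(-0.3) = (-0.3 - (-3))/(1 - (-3)) × (-0.3 - (-1))/(1 - (-1)) × (-0.3 - 3)/(1 - 3) = 0.389812
L_3(-0.3) = (-0.3 - (-3))/(3 - (-3)) × (-0.3 - (-1))/(3 - (-1)) × (-0.3 - 1)/(3 - 1) = -0.051188

P(-0.3) = 14×L_0(-0.3) + 23×L_1(-0.3) + 3×L_2(-0.3) + 20×L_3(-0.3)
P(-0.3) = 15.920375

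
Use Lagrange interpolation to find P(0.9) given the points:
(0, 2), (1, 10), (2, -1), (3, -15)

Lagrange interpolation formula:
P(x) = Σ yᵢ × Lᵢ(x)
where Lᵢ(x) = Π_{j≠i} (x - xⱼ)/(xᵢ - xⱼ)

L_0(0.9) = (0.9 - 1)/(0 - 1) × (0.9 - 2)/(0 - 2) × (0.9 - 3)/(0 - 3) = 0.038500
L_1(0.9) = (0.9 - 0)/(1 - 0) × (0.9 - 2)/(1 - 2) × (0.9 - 3)/(1 - 3) = 1.039500
L_2(0.9) = (0.9 - 0)/(2 - 0) × (0.9 - 1)/(2 - 1) × (0.9 - 3)/(2 - 3) = -0.094500
L_3(0.9) = (0.9 - 0)/(3 - 0) × (0.9 - 1)/(3 - 1) × (0.9 - 2)/(3 - 2) = 0.016500

P(0.9) = 2×L_0(0.9) + 10×L_1(0.9) + (-1)×L_2(0.9) + (-15)×L_3(0.9)
P(0.9) = 10.319000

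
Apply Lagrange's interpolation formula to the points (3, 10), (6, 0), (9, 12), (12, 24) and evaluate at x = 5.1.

Lagrange interpolation formula:
P(x) = Σ yᵢ × Lᵢ(x)
where Lᵢ(x) = Π_{j≠i} (x - xⱼ)/(xᵢ - xⱼ)

L_0(5.1) = (5.1 - 6)/(3 - 6) × (5.1 - 9)/(3 - 9) × (5.1 - 12)/(3 - 12) = 0.149500
L_1(5.1) = (5.1 - 3)/(6 - 3) × (5.1 - 9)/(6 - 9) × (5.1 - 12)/(6 - 12) = 1.046500
L_2(5.1) = (5.1 - 3)/(9 - 3) × (5.1 - 6)/(9 - 6) × (5.1 - 12)/(9 - 12) = -0.241500
L_3(5.1) = (5.1 - 3)/(12 - 3) × (5.1 - 6)/(12 - 6) × (5.1 - 9)/(12 - 9) = 0.045500

P(5.1) = 10×L_0(5.1) + 0×L_1(5.1) + 12×L_2(5.1) + 24×L_3(5.1)
P(5.1) = -0.311000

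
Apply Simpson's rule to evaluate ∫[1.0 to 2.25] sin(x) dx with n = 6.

f(x) = sin(x)
a = 1.0, b = 2.25, n = 6
h = (b - a)/n = 0.208333

Simpson's rule: (h/3)[f(x₀) + 4f(x₁) + 2f(x₂) + ... + f(xₙ)]

x_0 = 1.0000, f(x_0) = 0.841471, coefficient = 1
x_1 = 1.2083, f(x_1) = 0.935026, coefficient = 4
x_2 = 1.4167, f(x_2) = 0.988146, coefficient = 2
x_3 = 1.6250, f(x_3) = 0.998531, coefficient = 4
x_4 = 1.8333, f(x_4) = 0.965735, coefficient = 2
x_5 = 2.0417, f(x_5) = 0.891174, coefficient = 4
x_6 = 2.2500, f(x_6) = 0.778073, coefficient = 1

I ≈ (0.208333/3) × 16.826230 = 1.168488
Exact value: 1.168476
Error: 0.000012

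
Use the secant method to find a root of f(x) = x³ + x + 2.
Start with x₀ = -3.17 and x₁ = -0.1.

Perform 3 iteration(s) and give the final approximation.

f(x) = x³ + x + 2
x₀ = -3.17, x₁ = -0.1

Secant formula: x_{n+1} = x_n - f(x_n)(x_n - x_{n-1})/(f(x_n) - f(x_{n-1}))

Iteration 1:
  f(-3.170000) = -33.025013
  f(-0.100000) = 1.899000
  x_2 = -0.100000 - 1.899000×(-0.100000 - (-3.170000))/(1.899000 - (-33.025013))
       = -0.266932
Iteration 2:
  f(-0.100000) = 1.899000
  f(-0.266932) = 1.714049
  x_3 = -0.266932 - 1.714049×(-0.266932 - (-0.100000))/(1.714049 - 1.899000)
       = -1.813983
Iteration 3:
  f(-0.266932) = 1.714049
  f(-1.813983) = -5.782954
  x_4 = -1.813983 - (-5.782954)×(-1.813983 - (-0.266932))/(-5.782954 - 1.714049)
       = -0.620636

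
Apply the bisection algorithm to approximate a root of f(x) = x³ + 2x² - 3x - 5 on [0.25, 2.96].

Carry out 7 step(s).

f(x) = x³ + 2x² - 3x - 5
Initial interval: [0.25, 2.96]

Iteration 1:
  c_1 = (0.250000 + 2.960000)/2 = 1.605000
  f(c_1) = f(1.605000) = -0.528430
  f(a) × f(c) ≥ 0, new interval: [1.605000, 2.960000]
Iteration 2:
  c_2 = (1.605000 + 2.960000)/2 = 2.282500
  f(c_2) = f(2.282500) = 10.463495
  f(a) × f(c) < 0, new interval: [1.605000, 2.282500]
Iteration 3:
  c_3 = (1.605000 + 2.282500)/2 = 1.943750
  f(c_3) = f(1.943750) = 4.068885
  f(a) × f(c) < 0, new interval: [1.605000, 1.943750]
Iteration 4:
  c_4 = (1.605000 + 1.943750)/2 = 1.774375
  f(c_4) = f(1.774375) = 1.560142
  f(a) × f(c) < 0, new interval: [1.605000, 1.774375]
Iteration 5:
  c_5 = (1.605000 + 1.774375)/2 = 1.689688
  f(c_5) = f(1.689688) = 0.465157
  f(a) × f(c) < 0, new interval: [1.605000, 1.689688]
Iteration 6:
  c_6 = (1.605000 + 1.689688)/2 = 1.647344
  f(c_6) = f(1.647344) = -0.044083
  f(a) × f(c) ≥ 0, new interval: [1.647344, 1.689688]
Iteration 7:
  c_7 = (1.647344 + 1.689688)/2 = 1.668516
  f(c_7) = f(1.668516) = 0.207397
  f(a) × f(c) < 0, new interval: [1.647344, 1.668516]

After 7 iteration(s), the approximation is c_7 = 1.668516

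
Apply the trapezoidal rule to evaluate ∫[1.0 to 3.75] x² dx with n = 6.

f(x) = x²
a = 1.0, b = 3.75, n = 6
h = (b - a)/n = 0.458333

Trapezoidal rule: (h/2)[f(x₀) + 2f(x₁) + 2f(x₂) + ... + f(xₙ)]

x_0 = 1.0000, f(x_0) = 1.000000, coefficient = 1
x_1 = 1.4583, f(x_1) = 2.126736, coefficient = 2
x_2 = 1.9167, f(x_2) = 3.673611, coefficient = 2
x_3 = 2.3750, f(x_3) = 5.640625, coefficient = 2
x_4 = 2.8333, f(x_4) = 8.027778, coefficient = 2
x_5 = 3.2917, f(x_5) = 10.835069, coefficient = 2
x_6 = 3.7500, f(x_6) = 14.062500, coefficient = 1

I ≈ (0.458333/2) × 75.670139 = 17.341073
Exact value: 17.244792
Error: 0.096282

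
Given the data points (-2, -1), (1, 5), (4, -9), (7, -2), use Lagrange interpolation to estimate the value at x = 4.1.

Lagrange interpolation formula:
P(x) = Σ yᵢ × Lᵢ(x)
where Lᵢ(x) = Π_{j≠i} (x - xⱼ)/(xᵢ - xⱼ)

L_0(4.1) = (4.1 - 1)/(-2 - 1) × (4.1 - 4)/(-2 - 4) × (4.1 - 7)/(-2 - 7) = 0.005549
L_1(4.1) = (4.1 - (-2))/(1 - (-2)) × (4.1 - 4)/(1 - 4) × (4.1 - 7)/(1 - 7) = -0.032759
L_2(4.1) = (4.1 - (-2))/(4 - (-2)) × (4.1 - 1)/(4 - 1) × (4.1 - 7)/(4 - 7) = 1.015537
L_3(4.1) = (4.1 - (-2))/(7 - (-2)) × (4.1 - 1)/(7 - 1) × (4.1 - 4)/(7 - 4) = 0.011673

P(4.1) = (-1)×L_0(4.1) + 5×L_1(4.1) + (-9)×L_2(4.1) + (-2)×L_3(4.1)
P(4.1) = -9.332525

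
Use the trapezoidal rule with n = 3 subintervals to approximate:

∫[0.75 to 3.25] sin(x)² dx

f(x) = sin(x)²
a = 0.75, b = 3.25, n = 3
h = (b - a)/n = 0.833333

Trapezoidal rule: (h/2)[f(x₀) + 2f(x₁) + 2f(x₂) + ... + f(xₙ)]

x_0 = 0.7500, f(x_0) = 0.464631, coefficient = 1
x_1 = 1.5833, f(x_1) = 0.999843, coefficient = 2
x_2 = 2.4167, f(x_2) = 0.439675, coefficient = 2
x_3 = 3.2500, f(x_3) = 0.011706, coefficient = 1

I ≈ (0.833333/2) × 3.355374 = 1.398072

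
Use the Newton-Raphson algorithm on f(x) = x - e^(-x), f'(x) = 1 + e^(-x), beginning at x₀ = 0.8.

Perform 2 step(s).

f(x) = x - e^(-x)
f'(x) = 1 + e^(-x)
x₀ = 0.8

Newton-Raphson formula: x_{n+1} = x_n - f(x_n)/f'(x_n)

Iteration 1:
  f(0.800000) = 0.350671
  f'(0.800000) = 1.449329
  x_1 = 0.800000 - 0.350671/1.449329 = 0.558046
Iteration 2:
  f(0.558046) = -0.014280
  f'(0.558046) = 1.572326
  x_2 = 0.558046 - (-0.014280)/1.572326 = 0.567128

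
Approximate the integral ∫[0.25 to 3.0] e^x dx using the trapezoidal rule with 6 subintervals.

f(x) = e^x
a = 0.25, b = 3.0, n = 6
h = (b - a)/n = 0.458333

Trapezoidal rule: (h/2)[f(x₀) + 2f(x₁) + 2f(x₂) + ... + f(xₙ)]

x_0 = 0.2500, f(x_0) = 1.284025, coefficient = 1
x_1 = 0.7083, f(x_1) = 2.030604, coefficient = 2
x_2 = 1.1667, f(x_2) = 3.211271, coefficient = 2
x_3 = 1.6250, f(x_3) = 5.078419, coefficient = 2
x_4 = 2.0833, f(x_4) = 8.031195, coefficient = 2
x_5 = 2.5417, f(x_5) = 12.700821, coefficient = 2
x_6 = 3.0000, f(x_6) = 20.085537, coefficient = 1

I ≈ (0.458333/2) × 83.474182 = 19.129500
Exact value: 18.801512
Error: 0.327989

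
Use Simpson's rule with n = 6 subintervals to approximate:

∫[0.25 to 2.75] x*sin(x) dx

f(x) = x*sin(x)
a = 0.25, b = 2.75, n = 6
h = (b - a)/n = 0.416667

Simpson's rule: (h/3)[f(x₀) + 4f(x₁) + 2f(x₂) + ... + f(xₙ)]

x_0 = 0.2500, f(x_0) = 0.061851, coefficient = 1
x_1 = 0.6667, f(x_1) = 0.412247, coefficient = 4
x_2 = 1.0833, f(x_2) = 0.957151, coefficient = 2
x_3 = 1.5000, f(x_3) = 1.496242, coefficient = 4
x_4 = 1.9167, f(x_4) = 1.803163, coefficient = 2
x_5 = 2.3333, f(x_5) = 1.687200, coefficient = 4
x_6 = 2.7500, f(x_6) = 1.049568, coefficient = 1

I ≈ (0.416667/3) × 21.014805 = 2.918723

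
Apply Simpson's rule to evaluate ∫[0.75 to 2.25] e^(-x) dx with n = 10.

f(x) = e^(-x)
a = 0.75, b = 2.25, n = 10
h = (b - a)/n = 0.150000

Simpson's rule: (h/3)[f(x₀) + 4f(x₁) + 2f(x₂) + ... + f(xₙ)]

x_0 = 0.7500, f(x_0) = 0.472367, coefficient = 1
x_1 = 0.9000, f(x_1) = 0.406570, coefficient = 4
x_2 = 1.0500, f(x_2) = 0.349938, coefficient = 2
x_3 = 1.2000, f(x_3) = 0.301194, coefficient = 4
x_4 = 1.3500, f(x_4) = 0.259240, coefficient = 2
x_5 = 1.5000, f(x_5) = 0.223130, coefficient = 4
x_6 = 1.6500, f(x_6) = 0.192050, coefficient = 2
x_7 = 1.8000, f(x_7) = 0.165299, coefficient = 4
x_8 = 1.9500, f(x_8) = 0.142274, coefficient = 2
x_9 = 2.1000, f(x_9) = 0.122456, coefficient = 4
x_10 = 2.2500, f(x_10) = 0.105399, coefficient = 1

I ≈ (0.150000/3) × 7.339367 = 0.366968
Exact value: 0.366967
Error: 0.000001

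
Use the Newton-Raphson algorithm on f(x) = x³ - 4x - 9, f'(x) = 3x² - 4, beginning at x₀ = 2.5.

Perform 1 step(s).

f(x) = x³ - 4x - 9
f'(x) = 3x² - 4
x₀ = 2.5

Newton-Raphson formula: x_{n+1} = x_n - f(x_n)/f'(x_n)

Iteration 1:
  f(2.500000) = -3.375000
  f'(2.500000) = 14.750000
  x_1 = 2.500000 - (-3.375000)/14.750000 = 2.728814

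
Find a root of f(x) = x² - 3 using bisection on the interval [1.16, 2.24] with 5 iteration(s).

f(x) = x² - 3
Initial interval: [1.16, 2.24]

Iteration 1:
  c_1 = (1.160000 + 2.240000)/2 = 1.700000
  f(c_1) = f(1.700000) = -0.110000
  f(a) × f(c) ≥ 0, new interval: [1.700000, 2.240000]
Iteration 2:
  c_2 = (1.700000 + 2.240000)/2 = 1.970000
  f(c_2) = f(1.970000) = 0.880900
  f(a) × f(c) < 0, new interval: [1.700000, 1.970000]
Iteration 3:
  c_3 = (1.700000 + 1.970000)/2 = 1.835000
  f(c_3) = f(1.835000) = 0.367225
  f(a) × f(c) < 0, new interval: [1.700000, 1.835000]
Iteration 4:
  c_4 = (1.700000 + 1.835000)/2 = 1.767500
  f(c_4) = f(1.767500) = 0.124056
  f(a) × f(c) < 0, new interval: [1.700000, 1.767500]
Iteration 5:
  c_5 = (1.700000 + 1.767500)/2 = 1.733750
  f(c_5) = f(1.733750) = 0.005889
  f(a) × f(c) < 0, new interval: [1.700000, 1.733750]

After 5 iteration(s), the approximation is c_5 = 1.733750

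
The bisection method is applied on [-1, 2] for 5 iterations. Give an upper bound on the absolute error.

Bisection error bound: |error| ≤ (b-a)/2^n
|error| ≤ (2 - (-1))/2^5 = 3/2^5
|error| ≤ 0.0937500000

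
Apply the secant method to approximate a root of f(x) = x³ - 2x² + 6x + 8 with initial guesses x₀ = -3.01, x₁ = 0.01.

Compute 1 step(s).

f(x) = x³ - 2x² + 6x + 8
x₀ = -3.01, x₁ = 0.01

Secant formula: x_{n+1} = x_n - f(x_n)(x_n - x_{n-1})/(f(x_n) - f(x_{n-1}))

Iteration 1:
  f(-3.010000) = -55.451101
  f(0.010000) = 8.059801
  x_2 = 0.010000 - 8.059801×(0.010000 - (-3.010000))/(8.059801 - (-55.451101))
       = -0.373251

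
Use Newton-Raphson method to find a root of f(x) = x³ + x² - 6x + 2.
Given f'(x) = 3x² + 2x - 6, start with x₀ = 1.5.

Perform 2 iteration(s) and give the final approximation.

f(x) = x³ + x² - 6x + 2
f'(x) = 3x² + 2x - 6
x₀ = 1.5

Newton-Raphson formula: x_{n+1} = x_n - f(x_n)/f'(x_n)

Iteration 1:
  f(1.500000) = -1.375000
  f'(1.500000) = 3.750000
  x_1 = 1.500000 - (-1.375000)/3.750000 = 1.866667
Iteration 2:
  f(1.866667) = 0.788741
  f'(1.866667) = 8.186667
  x_2 = 1.866667 - 0.788741/8.186667 = 1.770322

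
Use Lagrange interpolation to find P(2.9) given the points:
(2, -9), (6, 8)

Lagrange interpolation formula:
P(x) = Σ yᵢ × Lᵢ(x)
where Lᵢ(x) = Π_{j≠i} (x - xⱼ)/(xᵢ - xⱼ)

L_0(2.9) = (2.9 - 6)/(2 - 6) = 0.775000
L_1(2.9) = (2.9 - 2)/(6 - 2) = 0.225000

P(2.9) = (-9)×L_0(2.9) + 8×L_1(2.9)
P(2.9) = -5.175000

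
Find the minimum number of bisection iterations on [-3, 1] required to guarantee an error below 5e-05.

We need (b-a)/2^n ≤ 5e-05
(1 - (-3))/2^n ≤ 5e-05
4/2^n ≤ 5e-05
2^n ≥ 80000
n ≥ log₂(80000) = 16.29
n ≥ 17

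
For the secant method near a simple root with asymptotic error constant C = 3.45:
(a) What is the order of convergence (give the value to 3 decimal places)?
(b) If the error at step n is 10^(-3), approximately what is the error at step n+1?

(a) Secant method has superlinear convergence with order φ = (1+√5)/2 ≈ 1.618.
    This means |e_{n+1}| ≈ C|e_n|^1.618.

(b) With |e_n| = 10^(-3) and C = 3.45:
    |e_{n+1}| ≈ 3.45 × (10^(-3))^1.618 = 3.45 × 10^(-4.85)

(a) ≈ 1.618 (golden ratio); (b) |e_{n+1}| ≈ 4.827e-05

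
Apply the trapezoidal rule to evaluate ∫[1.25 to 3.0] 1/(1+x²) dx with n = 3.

f(x) = 1/(1+x²)
a = 1.25, b = 3.0, n = 3
h = (b - a)/n = 0.583333

Trapezoidal rule: (h/2)[f(x₀) + 2f(x₁) + 2f(x₂) + ... + f(xₙ)]

x_0 = 1.2500, f(x_0) = 0.390244, coefficient = 1
x_1 = 1.8333, f(x_1) = 0.229299, coefficient = 2
x_2 = 2.4167, f(x_2) = 0.146193, coefficient = 2
x_3 = 3.0000, f(x_3) = 0.100000, coefficient = 1

I ≈ (0.583333/2) × 1.241228 = 0.362025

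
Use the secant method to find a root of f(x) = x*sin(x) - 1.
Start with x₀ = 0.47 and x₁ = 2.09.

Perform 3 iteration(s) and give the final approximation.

f(x) = x*sin(x) - 1
x₀ = 0.47, x₁ = 2.09

Secant formula: x_{n+1} = x_n - f(x_n)(x_n - x_{n-1})/(f(x_n) - f(x_{n-1}))

Iteration 1:
  f(0.470000) = -0.787143
  f(2.090000) = 0.814568
  x_2 = 2.090000 - 0.814568×(2.090000 - 0.470000)/(0.814568 - (-0.787143))
       = 1.266131
Iteration 2:
  f(2.090000) = 0.814568
  f(1.266131) = 0.207822
  x_3 = 1.266131 - 0.207822×(1.266131 - 2.090000)/(0.207822 - 0.814568)
       = 0.983940
Iteration 3:
  f(1.266131) = 0.207822
  f(0.983940) = -0.180687
  x_4 = 0.983940 - (-0.180687)×(0.983940 - 1.266131)/(-0.180687 - 0.207822)
       = 1.115181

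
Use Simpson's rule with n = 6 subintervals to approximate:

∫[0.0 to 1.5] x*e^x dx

f(x) = x*e^x
a = 0.0, b = 1.5, n = 6
h = (b - a)/n = 0.250000

Simpson's rule: (h/3)[f(x₀) + 4f(x₁) + 2f(x₂) + ... + f(xₙ)]

x_0 = 0.0000, f(x_0) = 0.000000, coefficient = 1
x_1 = 0.2500, f(x_1) = 0.321006, coefficient = 4
x_2 = 0.5000, f(x_2) = 0.824361, coefficient = 2
x_3 = 0.7500, f(x_3) = 1.587750, coefficient = 4
x_4 = 1.0000, f(x_4) = 2.718282, coefficient = 2
x_5 = 1.2500, f(x_5) = 4.362929, coefficient = 4
x_6 = 1.5000, f(x_6) = 6.722534, coefficient = 1

I ≈ (0.250000/3) × 38.894559 = 3.241213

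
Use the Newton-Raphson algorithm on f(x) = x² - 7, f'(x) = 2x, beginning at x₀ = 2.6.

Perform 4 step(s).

f(x) = x² - 7
f'(x) = 2x
x₀ = 2.6

Newton-Raphson formula: x_{n+1} = x_n - f(x_n)/f'(x_n)

Iteration 1:
  f(2.600000) = -0.240000
  f'(2.600000) = 5.200000
  x_1 = 2.600000 - (-0.240000)/5.200000 = 2.646154
Iteration 2:
  f(2.646154) = 0.002130
  f'(2.646154) = 5.292308
  x_2 = 2.646154 - 0.002130/5.292308 = 2.645751
Iteration 3:
  f(2.645751) = 0.000000
  f'(2.645751) = 5.291503
  x_3 = 2.645751 - 0.000000/5.291503 = 2.645751
Iteration 4:
  f(2.645751) = 0.000000
  f'(2.645751) = 5.291503
  x_4 = 2.645751 - 0.000000/5.291503 = 2.645751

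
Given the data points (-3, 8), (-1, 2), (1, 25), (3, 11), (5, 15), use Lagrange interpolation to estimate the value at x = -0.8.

Lagrange interpolation formula:
P(x) = Σ yᵢ × Lᵢ(x)
where Lᵢ(x) = Π_{j≠i} (x - xⱼ)/(xᵢ - xⱼ)

L_0(-0.8) = (-0.8 - (-1))/(-3 - (-1)) × (-0.8 - 1)/(-3 - 1) × (-0.8 - 3)/(-3 - 3) × (-0.8 - 5)/(-3 - 5) = -0.020662
L_1(-0.8) = (-0.8 - (-3))/(-1 - (-3)) × (-0.8 - 1)/(-1 - 1) × (-0.8 - 3)/(-1 - 3) × (-0.8 - 5)/(-1 - 5) = 0.909150
L_2(-0.8) = (-0.8 - (-3))/(1 - (-3)) × (-0.8 - (-1))/(1 - (-1)) × (-0.8 - 3)/(1 - 3) × (-0.8 - 5)/(1 - 5) = 0.151525
L_3(-0.8) = (-0.8 - (-3))/(3 - (-3)) × (-0.8 - (-1))/(3 - (-1)) × (-0.8 - 1)/(3 - 1) × (-0.8 - 5)/(3 - 5) = -0.047850
L_4(-0.8) = (-0.8 - (-3))/(5 - (-3)) × (-0.8 - (-1))/(5 - (-1)) × (-0.8 - 1)/(5 - 1) × (-0.8 - 3)/(5 - 3) = 0.007837

P(-0.8) = 8×L_0(-0.8) + 2×L_1(-0.8) + 25×L_2(-0.8) + 11×L_3(-0.8) + 15×L_4(-0.8)
P(-0.8) = 5.032337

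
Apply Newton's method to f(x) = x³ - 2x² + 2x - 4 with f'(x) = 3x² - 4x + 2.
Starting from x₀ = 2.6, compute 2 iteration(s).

f(x) = x³ - 2x² + 2x - 4
f'(x) = 3x² - 4x + 2
x₀ = 2.6

Newton-Raphson formula: x_{n+1} = x_n - f(x_n)/f'(x_n)

Iteration 1:
  f(2.600000) = 5.256000
  f'(2.600000) = 11.880000
  x_1 = 2.600000 - 5.256000/11.880000 = 2.157576
Iteration 2:
  f(2.157576) = 1.048688
  f'(2.157576) = 7.335096
  x_2 = 2.157576 - 1.048688/7.335096 = 2.014607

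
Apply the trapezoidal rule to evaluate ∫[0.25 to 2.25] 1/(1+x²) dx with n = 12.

f(x) = 1/(1+x²)
a = 0.25, b = 2.25, n = 12
h = (b - a)/n = 0.166667

Trapezoidal rule: (h/2)[f(x₀) + 2f(x₁) + 2f(x₂) + ... + f(xₙ)]

x_0 = 0.2500, f(x_0) = 0.941176, coefficient = 1
x_1 = 0.4167, f(x_1) = 0.852071, coefficient = 2
x_2 = 0.5833, f(x_2) = 0.746114, coefficient = 2
x_3 = 0.7500, f(x_3) = 0.640000, coefficient = 2
x_4 = 0.9167, f(x_4) = 0.543396, coefficient = 2
x_5 = 1.0833, f(x_5) = 0.460064, coefficient = 2
x_6 = 1.2500, f(x_6) = 0.390244, coefficient = 2
x_7 = 1.4167, f(x_7) = 0.332564, coefficient = 2
x_8 = 1.5833, f(x_8) = 0.285149, coefficient = 2
x_9 = 1.7500, f(x_9) = 0.246154, coefficient = 2
x_10 = 1.9167, f(x_10) = 0.213967, coefficient = 2
x_11 = 2.0833, f(x_11) = 0.187256, coefficient = 2
x_12 = 2.2500, f(x_12) = 0.164948, coefficient = 1

I ≈ (0.166667/2) × 10.900082 = 0.908340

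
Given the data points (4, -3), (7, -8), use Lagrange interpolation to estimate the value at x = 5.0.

Lagrange interpolation formula:
P(x) = Σ yᵢ × Lᵢ(x)
where Lᵢ(x) = Π_{j≠i} (x - xⱼ)/(xᵢ - xⱼ)

L_0(5.0) = (5.0 - 7)/(4 - 7) = 0.666667
L_1(5.0) = (5.0 - 4)/(7 - 4) = 0.333333

P(5.0) = (-3)×L_0(5.0) + (-8)×L_1(5.0)
P(5.0) = -4.666667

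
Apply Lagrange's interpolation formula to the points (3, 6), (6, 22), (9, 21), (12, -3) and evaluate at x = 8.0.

Lagrange interpolation formula:
P(x) = Σ yᵢ × Lᵢ(x)
where Lᵢ(x) = Π_{j≠i} (x - xⱼ)/(xᵢ - xⱼ)

L_0(8.0) = (8.0 - 6)/(3 - 6) × (8.0 - 9)/(3 - 9) × (8.0 - 12)/(3 - 12) = -0.049383
L_1(8.0) = (8.0 - 3)/(6 - 3) × (8.0 - 9)/(6 - 9) × (8.0 - 12)/(6 - 12) = 0.370370
L_2(8.0) = (8.0 - 3)/(9 - 3) × (8.0 - 6)/(9 - 6) × (8.0 - 12)/(9 - 12) = 0.740741
L_3(8.0) = (8.0 - 3)/(12 - 3) × (8.0 - 6)/(12 - 6) × (8.0 - 9)/(12 - 9) = -0.061728

P(8.0) = 6×L_0(8.0) + 22×L_1(8.0) + 21×L_2(8.0) + (-3)×L_3(8.0)
P(8.0) = 23.592593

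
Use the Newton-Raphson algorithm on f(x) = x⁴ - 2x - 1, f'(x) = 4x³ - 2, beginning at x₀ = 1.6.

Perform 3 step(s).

f(x) = x⁴ - 2x - 1
f'(x) = 4x³ - 2
x₀ = 1.6

Newton-Raphson formula: x_{n+1} = x_n - f(x_n)/f'(x_n)

Iteration 1:
  f(1.600000) = 2.353600
  f'(1.600000) = 14.384000
  x_1 = 1.600000 - 2.353600/14.384000 = 1.436374
Iteration 2:
  f(1.436374) = 0.383921
  f'(1.436374) = 9.853930
  x_2 = 1.436374 - 0.383921/9.853930 = 1.397413
Iteration 3:
  f(1.397413) = 0.018454
  f'(1.397413) = 8.915255
  x_3 = 1.397413 - 0.018454/8.915255 = 1.395343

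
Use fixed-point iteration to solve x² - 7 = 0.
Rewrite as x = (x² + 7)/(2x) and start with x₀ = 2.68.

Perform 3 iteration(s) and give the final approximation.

Equation: x² - 7 = 0
Fixed-point form: x = (x² + 7)/(2x)
x₀ = 2.68

x_1 = g(2.680000) = 2.645970
x_2 = g(2.645970) = 2.645751
x_3 = g(2.645751) = 2.645751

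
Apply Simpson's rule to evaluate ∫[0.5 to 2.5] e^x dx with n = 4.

f(x) = e^x
a = 0.5, b = 2.5, n = 4
h = (b - a)/n = 0.500000

Simpson's rule: (h/3)[f(x₀) + 4f(x₁) + 2f(x₂) + ... + f(xₙ)]

x_0 = 0.5000, f(x_0) = 1.648721, coefficient = 1
x_1 = 1.0000, f(x_1) = 2.718282, coefficient = 4
x_2 = 1.5000, f(x_2) = 4.481689, coefficient = 2
x_3 = 2.0000, f(x_3) = 7.389056, coefficient = 4
x_4 = 2.5000, f(x_4) = 12.182494, coefficient = 1

I ≈ (0.500000/3) × 63.223945 = 10.537324
Exact value: 10.533773
Error: 0.003551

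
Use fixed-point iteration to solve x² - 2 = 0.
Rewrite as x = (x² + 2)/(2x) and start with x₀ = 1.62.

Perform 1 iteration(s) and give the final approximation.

Equation: x² - 2 = 0
Fixed-point form: x = (x² + 2)/(2x)
x₀ = 1.62

x_1 = g(1.620000) = 1.427284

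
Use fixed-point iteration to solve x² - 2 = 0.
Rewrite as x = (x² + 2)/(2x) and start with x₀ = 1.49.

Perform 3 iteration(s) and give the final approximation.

Equation: x² - 2 = 0
Fixed-point form: x = (x² + 2)/(2x)
x₀ = 1.49

x_1 = g(1.490000) = 1.416141
x_2 = g(1.416141) = 1.414215
x_3 = g(1.414215) = 1.414214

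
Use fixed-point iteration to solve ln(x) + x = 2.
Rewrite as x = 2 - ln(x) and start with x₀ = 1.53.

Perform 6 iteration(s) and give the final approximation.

Equation: ln(x) + x = 2
Fixed-point form: x = 2 - ln(x)
x₀ = 1.53

x_1 = g(1.530000) = 1.574732
x_2 = g(1.574732) = 1.545915
x_3 = g(1.545915) = 1.564384
x_4 = g(1.564384) = 1.552508
x_5 = g(1.552508) = 1.560128
x_6 = g(1.560128) = 1.555232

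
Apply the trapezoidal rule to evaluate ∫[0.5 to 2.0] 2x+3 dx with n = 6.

f(x) = 2x+3
a = 0.5, b = 2.0, n = 6
h = (b - a)/n = 0.250000

Trapezoidal rule: (h/2)[f(x₀) + 2f(x₁) + 2f(x₂) + ... + f(xₙ)]

x_0 = 0.5000, f(x_0) = 4.000000, coefficient = 1
x_1 = 0.7500, f(x_1) = 4.500000, coefficient = 2
x_2 = 1.0000, f(x_2) = 5.000000, coefficient = 2
x_3 = 1.2500, f(x_3) = 5.500000, coefficient = 2
x_4 = 1.5000, f(x_4) = 6.000000, coefficient = 2
x_5 = 1.7500, f(x_5) = 6.500000, coefficient = 2
x_6 = 2.0000, f(x_6) = 7.000000, coefficient = 1

I ≈ (0.250000/2) × 66.000000 = 8.250000
Exact value: 8.250000
Error: 0.000000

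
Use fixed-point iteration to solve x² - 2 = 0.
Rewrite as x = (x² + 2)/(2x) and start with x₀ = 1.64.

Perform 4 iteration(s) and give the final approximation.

Equation: x² - 2 = 0
Fixed-point form: x = (x² + 2)/(2x)
x₀ = 1.64

x_1 = g(1.640000) = 1.429756
x_2 = g(1.429756) = 1.414298
x_3 = g(1.414298) = 1.414214
x_4 = g(1.414214) = 1.414214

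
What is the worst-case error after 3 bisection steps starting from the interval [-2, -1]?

Bisection error bound: |error| ≤ (b-a)/2^n
|error| ≤ (-1 - (-2))/2^3 = 1/2^3
|error| ≤ 0.1250000000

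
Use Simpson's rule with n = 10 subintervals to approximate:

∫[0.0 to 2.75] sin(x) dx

f(x) = sin(x)
a = 0.0, b = 2.75, n = 10
h = (b - a)/n = 0.275000

Simpson's rule: (h/3)[f(x₀) + 4f(x₁) + 2f(x₂) + ... + f(xₙ)]

x_0 = 0.0000, f(x_0) = 0.000000, coefficient = 1
x_1 = 0.2750, f(x_1) = 0.271547, coefficient = 4
x_2 = 0.5500, f(x_2) = 0.522687, coefficient = 2
x_3 = 0.8250, f(x_3) = 0.734548, coefficient = 4
x_4 = 1.1000, f(x_4) = 0.891207, coefficient = 2
x_5 = 1.3750, f(x_5) = 0.980893, coefficient = 4
x_6 = 1.6500, f(x_6) = 0.996865, coefficient = 2
x_7 = 1.9250, f(x_7) = 0.937923, coefficient = 4
x_8 = 2.2000, f(x_8) = 0.808496, coefficient = 2
x_9 = 2.4750, f(x_9) = 0.618312, coefficient = 4
x_10 = 2.7500, f(x_10) = 0.381661, coefficient = 1

I ≈ (0.275000/3) × 20.993063 = 1.924364
Exact value: 1.924302
Error: 0.000062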